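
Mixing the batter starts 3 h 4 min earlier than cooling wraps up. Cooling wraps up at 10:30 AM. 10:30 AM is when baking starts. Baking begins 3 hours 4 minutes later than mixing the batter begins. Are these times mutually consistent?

Mixing the batter starts at 10:30 AM − 184 min = 7:26 AM.
Baking starts at 7:26 AM + 184 min = 10:30 AM.
That matches the stated 10:30 AM, so the schedule is consistent.

Yes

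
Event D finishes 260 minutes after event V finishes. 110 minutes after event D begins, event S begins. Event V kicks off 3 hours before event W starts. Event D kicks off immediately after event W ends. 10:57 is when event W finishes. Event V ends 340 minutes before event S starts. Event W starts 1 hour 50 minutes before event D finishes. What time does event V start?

Event D starts at 10:57.
Event S starts at 10:57 + 110 min = 12:47.
Event V ends at 12:47 − 340 min = 07:07.
Event D ends at 07:07 + 260 min = 11:27.
Event W starts at 11:27 − 110 min = 09:37.
Event V starts at 09:37 − 180 min = 06:37.

06:37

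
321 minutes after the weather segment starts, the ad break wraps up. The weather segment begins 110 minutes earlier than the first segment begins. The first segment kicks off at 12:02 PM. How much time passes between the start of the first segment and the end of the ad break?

The weather segment starts at 12:02 PM − 110 min = 10:12 AM.
The ad break ends at 10:12 AM + 321 min = 3:33 PM.
From 12:02 PM to 3:33 PM is 3 h 31 min.

3 h 31 min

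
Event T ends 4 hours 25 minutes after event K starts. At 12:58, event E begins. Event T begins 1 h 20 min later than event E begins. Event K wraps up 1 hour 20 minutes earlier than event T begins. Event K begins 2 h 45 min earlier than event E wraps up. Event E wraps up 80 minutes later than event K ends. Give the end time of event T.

Event T starts at 12:58 + 80 min = 14:18.
Event K ends at 14:18 − 80 min = 12:58.
Event E ends at 12:58 + 80 min = 14:18.
Event K starts at 14:18 − 165 min = 11:33.
Event T ends at 11:33 + 265 min = 15:58.

15:58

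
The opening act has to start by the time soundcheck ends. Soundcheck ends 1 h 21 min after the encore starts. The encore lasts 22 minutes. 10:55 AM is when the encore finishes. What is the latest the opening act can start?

11:54 AM

The encore starts at 10:55 AM − 22 min = 10:33 AM.
Soundcheck ends at 10:33 AM + 81 min = 11:54 AM.
The opening act is bounded by soundcheck, so the latest it can start is 11:54 AM.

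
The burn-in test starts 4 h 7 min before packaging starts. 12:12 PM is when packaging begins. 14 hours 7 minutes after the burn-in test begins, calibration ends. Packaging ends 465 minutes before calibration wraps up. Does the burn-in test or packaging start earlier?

The burn-in test starts at 12:12 PM − 247 min = 8:05 AM.
The burn-in test starts at 8:05 AM and packaging starts at 12:12 PM, so the burn-in test is first.

the burn-in test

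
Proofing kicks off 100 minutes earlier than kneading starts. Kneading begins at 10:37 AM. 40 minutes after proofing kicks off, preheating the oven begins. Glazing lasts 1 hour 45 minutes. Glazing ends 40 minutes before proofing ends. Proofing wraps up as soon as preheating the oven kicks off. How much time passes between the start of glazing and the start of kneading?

205 minutes

Proofing starts at 10:37 AM − 100 min = 8:57 AM.
Preheating the oven starts at 8:57 AM + 40 min = 9:37 AM.
So proofing ends at 9:37 AM.
Glazing ends at 9:37 AM − 40 min = 8:57 AM.
Glazing starts at 8:57 AM − 105 min = 7:12 AM.
From 7:12 AM to 10:37 AM is 205 minutes.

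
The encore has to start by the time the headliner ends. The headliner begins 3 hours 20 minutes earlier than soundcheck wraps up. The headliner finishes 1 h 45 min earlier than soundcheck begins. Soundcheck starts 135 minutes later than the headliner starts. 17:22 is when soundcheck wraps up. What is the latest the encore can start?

14:32

The headliner starts at 17:22 − 200 min = 14:02.
Soundcheck starts at 14:02 + 135 min = 16:17.
The headliner ends at 16:17 − 105 min = 14:32.
The encore is bounded by the headliner, so the latest it can start is 14:32.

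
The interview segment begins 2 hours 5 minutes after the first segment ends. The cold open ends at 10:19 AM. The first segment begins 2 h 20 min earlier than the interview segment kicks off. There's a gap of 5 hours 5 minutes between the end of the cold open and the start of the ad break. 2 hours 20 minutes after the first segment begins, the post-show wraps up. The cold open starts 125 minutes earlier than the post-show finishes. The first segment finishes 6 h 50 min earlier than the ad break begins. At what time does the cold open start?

The ad break starts at 10:19 AM + 305 min = 3:24 PM.
The first segment ends at 3:24 PM − 410 min = 8:34 AM.
The interview segment starts at 8:34 AM + 125 min = 10:39 AM.
The first segment starts at 10:39 AM − 140 min = 8:19 AM.
The post-show ends at 8:19 AM + 140 min = 10:39 AM.
The cold open starts at 10:39 AM − 125 min = 8:34 AM.

8:34 AM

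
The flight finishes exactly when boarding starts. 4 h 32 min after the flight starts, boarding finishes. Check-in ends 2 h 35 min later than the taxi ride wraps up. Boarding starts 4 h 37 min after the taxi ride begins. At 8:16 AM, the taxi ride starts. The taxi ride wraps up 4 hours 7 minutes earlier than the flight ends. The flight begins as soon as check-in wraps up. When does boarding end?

3:53 PM

Boarding starts at 8:16 AM + 277 min = 12:53 PM.
So the flight ends at 12:53 PM.
The taxi ride ends at 12:53 PM − 247 min = 8:46 AM.
Check-in ends at 8:46 AM + 155 min = 11:21 AM.
So the flight starts at 11:21 AM.
Boarding ends at 11:21 AM + 272 min = 3:53 PM.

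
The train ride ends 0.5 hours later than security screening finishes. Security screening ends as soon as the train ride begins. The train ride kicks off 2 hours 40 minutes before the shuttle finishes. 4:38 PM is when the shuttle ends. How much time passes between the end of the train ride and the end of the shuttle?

2 h 10 min

The train ride starts at 4:38 PM − 160 min = 1:58 PM.
So security screening ends at 1:58 PM.
The train ride ends at 1:58 PM + 30 min = 2:28 PM.
From 2:28 PM to 4:38 PM is 2 h 10 min.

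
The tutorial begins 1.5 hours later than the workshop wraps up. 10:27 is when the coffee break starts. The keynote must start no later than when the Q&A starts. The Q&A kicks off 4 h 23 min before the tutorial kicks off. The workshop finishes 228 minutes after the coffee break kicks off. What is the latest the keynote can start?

The workshop ends at 10:27 + 228 min = 14:15.
The tutorial starts at 14:15 + 90 min = 15:45.
The Q&A starts at 15:45 − 263 min = 11:22.
The keynote is bounded by the Q&A, so the latest it can start is 11:22.

11:22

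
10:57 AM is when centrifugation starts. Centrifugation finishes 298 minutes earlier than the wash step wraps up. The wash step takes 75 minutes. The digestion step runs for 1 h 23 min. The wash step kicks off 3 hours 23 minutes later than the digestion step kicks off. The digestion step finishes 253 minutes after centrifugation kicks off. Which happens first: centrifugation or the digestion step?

The digestion step ends at 10:57 AM + 253 min = 3:10 PM.
The digestion step starts at 3:10 PM − 83 min = 1:47 PM.
Centrifugation starts at 10:57 AM and the digestion step starts at 1:47 PM, so centrifugation is first.

centrifugation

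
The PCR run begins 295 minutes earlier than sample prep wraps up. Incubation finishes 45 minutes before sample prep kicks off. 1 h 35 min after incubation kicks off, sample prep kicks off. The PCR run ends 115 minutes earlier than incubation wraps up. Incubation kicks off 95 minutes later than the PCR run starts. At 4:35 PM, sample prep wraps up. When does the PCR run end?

The PCR run starts at 4:35 PM − 295 min = 11:40 AM.
Incubation starts at 11:40 AM + 95 min = 1:15 PM.
Sample prep starts at 1:15 PM + 95 min = 2:50 PM.
Incubation ends at 2:50 PM − 45 min = 2:05 PM.
The PCR run ends at 2:05 PM − 115 min = 12:10 PM.

12:10 PM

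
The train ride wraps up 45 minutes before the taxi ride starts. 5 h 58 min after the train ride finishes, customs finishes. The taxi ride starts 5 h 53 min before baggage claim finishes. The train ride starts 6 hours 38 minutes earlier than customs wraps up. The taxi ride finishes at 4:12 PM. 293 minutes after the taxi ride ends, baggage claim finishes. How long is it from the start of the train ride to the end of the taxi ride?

145 minutes

Baggage claim ends at 4:12 PM + 293 min = 9:05 PM.
The taxi ride starts at 9:05 PM − 353 min = 3:12 PM.
The train ride ends at 3:12 PM − 45 min = 2:27 PM.
Customs ends at 2:27 PM + 358 min = 8:25 PM.
The train ride starts at 8:25 PM − 398 min = 1:47 PM.
From 1:47 PM to 4:12 PM is 145 minutes.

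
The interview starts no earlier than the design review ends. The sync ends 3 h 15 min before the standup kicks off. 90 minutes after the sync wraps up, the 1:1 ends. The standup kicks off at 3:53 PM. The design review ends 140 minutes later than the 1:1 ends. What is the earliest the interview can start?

The sync ends at 3:53 PM − 195 min = 12:38 PM.
The 1:1 ends at 12:38 PM + 90 min = 2:08 PM.
The design review ends at 2:08 PM + 140 min = 4:28 PM.
The interview is bounded by the design review, so the earliest it can start is 4:28 PM.

4:28 PM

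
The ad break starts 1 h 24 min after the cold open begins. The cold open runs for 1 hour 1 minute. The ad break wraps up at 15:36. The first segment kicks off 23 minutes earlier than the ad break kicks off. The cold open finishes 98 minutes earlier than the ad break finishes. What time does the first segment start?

13:58

The cold open ends at 15:36 − 98 min = 13:58.
The cold open starts at 13:58 − 61 min = 12:57.
The ad break starts at 12:57 + 84 min = 14:21.
The first segment starts at 14:21 − 23 min = 13:58.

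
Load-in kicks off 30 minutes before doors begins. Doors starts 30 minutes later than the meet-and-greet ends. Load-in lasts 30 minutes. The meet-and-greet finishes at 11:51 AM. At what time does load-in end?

Doors starts at 11:51 AM + 30 min = 12:21 PM.
Load-in starts at 12:21 PM − 30 min = 11:51 AM.
Load-in ends at 11:51 AM + 30 min = 12:21 PM.

12:21 PM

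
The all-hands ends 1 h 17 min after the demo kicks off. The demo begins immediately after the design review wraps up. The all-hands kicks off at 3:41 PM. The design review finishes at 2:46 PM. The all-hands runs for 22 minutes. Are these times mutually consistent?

The demo starts at 2:46 PM.
The all-hands ends at 2:46 PM + 77 min = 4:03 PM.
The all-hands starts at 4:03 PM − 22 min = 3:41 PM.
That matches the stated 3:41 PM, so the schedule is consistent.

Yes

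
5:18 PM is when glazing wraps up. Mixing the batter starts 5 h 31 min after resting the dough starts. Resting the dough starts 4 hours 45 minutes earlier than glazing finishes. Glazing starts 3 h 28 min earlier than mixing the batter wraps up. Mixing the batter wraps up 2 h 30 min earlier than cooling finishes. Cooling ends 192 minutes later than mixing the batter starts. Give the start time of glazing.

3:18 PM

Resting the dough starts at 5:18 PM − 285 min = 12:33 PM.
Mixing the batter starts at 12:33 PM + 331 min = 6:04 PM.
Cooling ends at 6:04 PM + 192 min = 9:16 PM.
Mixing the batter ends at 9:16 PM − 150 min = 6:46 PM.
Glazing starts at 6:46 PM − 208 min = 3:18 PM.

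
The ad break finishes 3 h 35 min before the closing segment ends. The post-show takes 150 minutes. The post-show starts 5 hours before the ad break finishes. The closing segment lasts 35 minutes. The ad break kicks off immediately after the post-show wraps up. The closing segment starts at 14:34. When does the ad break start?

The closing segment ends at 14:34 + 35 min = 15:09.
The ad break ends at 15:09 − 215 min = 11:34.
The post-show starts at 11:34 − 300 min = 06:34.
The post-show ends at 06:34 + 150 min = 09:04.
So the ad break starts at 09:04.

09:04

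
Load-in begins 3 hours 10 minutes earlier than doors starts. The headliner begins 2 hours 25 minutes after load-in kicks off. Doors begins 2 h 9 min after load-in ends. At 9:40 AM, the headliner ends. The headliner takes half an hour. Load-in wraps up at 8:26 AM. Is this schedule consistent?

No

Doors starts at 8:26 AM + 129 min = 10:35 AM.
Load-in starts at 10:35 AM − 190 min = 7:25 AM.
The headliner starts at 7:25 AM + 145 min = 9:50 AM.
The headliner ends at 9:50 AM + 30 min = 10:20 AM.
But the headliner is also said to end at 9:40 AM — a 40-minute conflict.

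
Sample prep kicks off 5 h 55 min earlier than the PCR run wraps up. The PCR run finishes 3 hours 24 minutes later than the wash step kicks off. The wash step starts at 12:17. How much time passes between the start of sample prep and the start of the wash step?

151 minutes

The PCR run ends at 12:17 + 204 min = 15:41.
Sample prep starts at 15:41 − 355 min = 09:46.
From 09:46 to 12:17 is 151 minutes.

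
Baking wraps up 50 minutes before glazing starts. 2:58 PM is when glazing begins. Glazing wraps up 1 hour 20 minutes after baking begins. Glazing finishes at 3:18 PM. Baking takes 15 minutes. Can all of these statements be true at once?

No

Baking ends at 2:58 PM − 50 min = 2:08 PM.
Baking starts at 2:08 PM − 15 min = 1:53 PM.
Glazing ends at 1:53 PM + 80 min = 3:13 PM.
But glazing is also said to end at 3:18 PM — a 5-minute conflict.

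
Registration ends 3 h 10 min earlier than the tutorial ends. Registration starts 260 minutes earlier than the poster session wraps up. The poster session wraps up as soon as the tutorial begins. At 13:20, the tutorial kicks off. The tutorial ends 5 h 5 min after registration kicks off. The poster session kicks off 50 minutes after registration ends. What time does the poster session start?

11:45

The poster session ends at 13:20.
Registration starts at 13:20 − 260 min = 09:00.
The tutorial ends at 09:00 + 305 min = 14:05.
Registration ends at 14:05 − 190 min = 10:55.
The poster session starts at 10:55 + 50 min = 11:45.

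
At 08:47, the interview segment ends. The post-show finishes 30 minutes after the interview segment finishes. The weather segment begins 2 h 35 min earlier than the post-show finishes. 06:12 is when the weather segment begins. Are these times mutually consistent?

The post-show ends at 08:47 + 30 min = 09:17.
The weather segment starts at 09:17 − 155 min = 06:42.
But the weather segment is also said to start at 06:12 — a 30-minute conflict.

No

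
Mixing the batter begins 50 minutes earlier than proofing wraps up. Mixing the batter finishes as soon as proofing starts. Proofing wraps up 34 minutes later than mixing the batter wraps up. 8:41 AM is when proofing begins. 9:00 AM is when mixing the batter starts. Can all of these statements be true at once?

Mixing the batter ends at 8:41 AM.
Proofing ends at 8:41 AM + 34 min = 9:15 AM.
Mixing the batter starts at 9:15 AM − 50 min = 8:25 AM.
But mixing the batter is also said to start at 9:00 AM — a 35-minute conflict.

No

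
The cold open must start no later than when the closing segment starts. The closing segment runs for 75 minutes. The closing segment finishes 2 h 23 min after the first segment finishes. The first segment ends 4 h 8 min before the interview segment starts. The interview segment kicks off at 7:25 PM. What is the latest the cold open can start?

The first segment ends at 7:25 PM − 248 min = 3:17 PM.
The closing segment ends at 3:17 PM + 143 min = 5:40 PM.
The closing segment starts at 5:40 PM − 75 min = 4:25 PM.
The cold open is bounded by the closing segment, so the latest it can start is 4:25 PM.

4:25 PM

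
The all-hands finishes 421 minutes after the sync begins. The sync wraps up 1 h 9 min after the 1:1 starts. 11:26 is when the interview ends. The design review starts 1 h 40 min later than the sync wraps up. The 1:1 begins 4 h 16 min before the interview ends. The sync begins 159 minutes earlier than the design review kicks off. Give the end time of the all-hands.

The 1:1 starts at 11:26 − 256 min = 07:10.
The sync ends at 07:10 + 69 min = 08:19.
The design review starts at 08:19 + 100 min = 09:59.
The sync starts at 09:59 − 159 min = 07:20.
The all-hands ends at 07:20 + 421 min = 14:21.

14:21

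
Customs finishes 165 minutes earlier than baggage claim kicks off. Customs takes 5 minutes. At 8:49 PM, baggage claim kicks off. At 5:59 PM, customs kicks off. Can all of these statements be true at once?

Customs ends at 8:49 PM − 165 min = 6:04 PM.
Customs starts at 6:04 PM − 5 min = 5:59 PM.
That matches the stated 5:59 PM, so the schedule is consistent.

Yes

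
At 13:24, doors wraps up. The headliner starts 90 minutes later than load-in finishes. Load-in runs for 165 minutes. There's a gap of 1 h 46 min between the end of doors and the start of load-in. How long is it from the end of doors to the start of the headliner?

361 minutes

Load-in starts at 13:24 + 106 min = 15:10.
Load-in ends at 15:10 + 165 min = 17:55.
The headliner starts at 17:55 + 90 min = 19:25.
From 13:24 to 19:25 is 361 minutes.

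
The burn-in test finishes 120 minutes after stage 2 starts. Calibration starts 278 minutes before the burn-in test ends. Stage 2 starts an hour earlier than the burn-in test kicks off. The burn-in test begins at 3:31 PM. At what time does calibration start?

Stage 2 starts at 3:31 PM − 60 min = 2:31 PM.
The burn-in test ends at 2:31 PM + 120 min = 4:31 PM.
Calibration starts at 4:31 PM − 278 min = 11:53 AM.

11:53 AM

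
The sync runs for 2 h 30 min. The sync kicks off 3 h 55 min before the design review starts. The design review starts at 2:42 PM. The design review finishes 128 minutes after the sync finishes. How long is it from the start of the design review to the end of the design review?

The sync starts at 2:42 PM − 235 min = 10:47 AM.
The sync ends at 10:47 AM + 150 min = 1:17 PM.
The design review ends at 1:17 PM + 128 min = 3:25 PM.
From 2:42 PM to 3:25 PM is 43 minutes.

43 minutes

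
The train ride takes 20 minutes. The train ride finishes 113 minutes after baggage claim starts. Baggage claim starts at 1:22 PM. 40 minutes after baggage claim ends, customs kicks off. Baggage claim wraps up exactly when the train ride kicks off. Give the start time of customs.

The train ride ends at 1:22 PM + 113 min = 3:15 PM.
The train ride starts at 3:15 PM − 20 min = 2:55 PM.
So baggage claim ends at 2:55 PM.
Customs starts at 2:55 PM + 40 min = 3:35 PM.

3:35 PM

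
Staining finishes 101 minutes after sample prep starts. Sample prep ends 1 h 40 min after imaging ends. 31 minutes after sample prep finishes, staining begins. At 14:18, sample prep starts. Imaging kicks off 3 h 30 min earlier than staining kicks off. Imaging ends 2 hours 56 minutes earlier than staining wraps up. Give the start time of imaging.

11:44

Staining ends at 14:18 + 101 min = 15:59.
Imaging ends at 15:59 − 176 min = 13:03.
Sample prep ends at 13:03 + 100 min = 14:43.
Staining starts at 14:43 + 31 min = 15:14.
Imaging starts at 15:14 − 210 min = 11:44.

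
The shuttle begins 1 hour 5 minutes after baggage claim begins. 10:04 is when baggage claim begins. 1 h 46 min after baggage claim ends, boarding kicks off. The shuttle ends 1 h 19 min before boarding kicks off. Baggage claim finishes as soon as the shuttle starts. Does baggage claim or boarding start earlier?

The shuttle starts at 10:04 + 65 min = 11:09.
So baggage claim ends at 11:09.
Boarding starts at 11:09 + 106 min = 12:55.
Baggage claim starts at 10:04 and boarding starts at 12:55, so baggage claim is first.

baggage claim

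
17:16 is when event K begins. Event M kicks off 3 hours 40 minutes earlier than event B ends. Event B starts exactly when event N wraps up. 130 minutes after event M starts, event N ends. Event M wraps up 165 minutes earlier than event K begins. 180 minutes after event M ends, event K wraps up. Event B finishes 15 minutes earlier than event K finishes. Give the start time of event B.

Event M ends at 17:16 − 165 min = 14:31.
Event K ends at 14:31 + 180 min = 17:31.
Event B ends at 17:31 − 15 min = 17:16.
Event M starts at 17:16 − 220 min = 13:36.
Event N ends at 13:36 + 130 min = 15:46.
So event B starts at 15:46.

15:46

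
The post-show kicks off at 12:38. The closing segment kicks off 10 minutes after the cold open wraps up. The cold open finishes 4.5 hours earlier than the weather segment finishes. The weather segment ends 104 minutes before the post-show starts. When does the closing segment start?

06:34

The weather segment ends at 12:38 − 104 min = 10:54.
The cold open ends at 10:54 − 270 min = 06:24.
The closing segment starts at 06:24 + 10 min = 06:34.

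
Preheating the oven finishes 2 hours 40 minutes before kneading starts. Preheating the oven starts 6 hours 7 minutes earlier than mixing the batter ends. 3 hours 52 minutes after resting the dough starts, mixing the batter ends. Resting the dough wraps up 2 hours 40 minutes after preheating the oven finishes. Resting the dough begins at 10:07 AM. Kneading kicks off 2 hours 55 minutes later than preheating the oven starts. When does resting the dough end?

Mixing the batter ends at 10:07 AM + 232 min = 1:59 PM.
Preheating the oven starts at 1:59 PM − 367 min = 7:52 AM.
Kneading starts at 7:52 AM + 175 min = 10:47 AM.
Preheating the oven ends at 10:47 AM − 160 min = 8:07 AM.
Resting the dough ends at 8:07 AM + 160 min = 10:47 AM.

10:47 AM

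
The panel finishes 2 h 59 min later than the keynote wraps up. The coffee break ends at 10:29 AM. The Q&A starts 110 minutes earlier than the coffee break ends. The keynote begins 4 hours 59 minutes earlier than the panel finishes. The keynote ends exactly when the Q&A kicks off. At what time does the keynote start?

6:39 AM

The Q&A starts at 10:29 AM − 110 min = 8:39 AM.
So the keynote ends at 8:39 AM.
The panel ends at 8:39 AM + 179 min = 11:38 AM.
The keynote starts at 11:38 AM − 299 min = 6:39 AM.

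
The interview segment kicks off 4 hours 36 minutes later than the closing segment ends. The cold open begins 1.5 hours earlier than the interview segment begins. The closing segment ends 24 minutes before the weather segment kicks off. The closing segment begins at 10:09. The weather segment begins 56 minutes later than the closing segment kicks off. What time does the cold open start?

13:47

The weather segment starts at 10:09 + 56 min = 11:05.
The closing segment ends at 11:05 − 24 min = 10:41.
The interview segment starts at 10:41 + 276 min = 15:17.
The cold open starts at 15:17 − 90 min = 13:47.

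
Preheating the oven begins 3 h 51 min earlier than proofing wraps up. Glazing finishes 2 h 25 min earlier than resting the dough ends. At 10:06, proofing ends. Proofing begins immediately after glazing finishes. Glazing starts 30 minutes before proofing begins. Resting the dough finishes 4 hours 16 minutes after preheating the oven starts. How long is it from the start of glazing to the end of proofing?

Preheating the oven starts at 10:06 − 231 min = 06:15.
Resting the dough ends at 06:15 + 256 min = 10:31.
Glazing ends at 10:31 − 145 min = 08:06.
So proofing starts at 08:06.
Glazing starts at 08:06 − 30 min = 07:36.
From 07:36 to 10:06 is 2 h 30 min.

2 h 30 min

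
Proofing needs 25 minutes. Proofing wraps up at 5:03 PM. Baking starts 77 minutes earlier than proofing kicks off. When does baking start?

3:21 PM

Proofing starts at 5:03 PM − 25 min = 4:38 PM.
Baking starts at 4:38 PM − 77 min = 3:21 PM.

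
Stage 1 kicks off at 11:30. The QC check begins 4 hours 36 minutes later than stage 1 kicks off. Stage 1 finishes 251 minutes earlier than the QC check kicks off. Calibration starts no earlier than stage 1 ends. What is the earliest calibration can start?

11:55

The QC check starts at 11:30 + 276 min = 16:06.
Stage 1 ends at 16:06 − 251 min = 11:55.
Calibration is bounded by stage 1, so the earliest it can start is 11:55.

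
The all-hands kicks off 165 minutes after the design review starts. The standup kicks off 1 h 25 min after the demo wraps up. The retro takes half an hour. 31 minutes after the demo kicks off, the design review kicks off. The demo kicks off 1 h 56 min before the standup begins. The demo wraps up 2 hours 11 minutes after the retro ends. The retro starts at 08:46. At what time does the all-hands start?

14:12

The retro ends at 08:46 + 30 min = 09:16.
The demo ends at 09:16 + 131 min = 11:27.
The standup starts at 11:27 + 85 min = 12:52.
The demo starts at 12:52 − 116 min = 10:56.
The design review starts at 10:56 + 31 min = 11:27.
The all-hands starts at 11:27 + 165 min = 14:12.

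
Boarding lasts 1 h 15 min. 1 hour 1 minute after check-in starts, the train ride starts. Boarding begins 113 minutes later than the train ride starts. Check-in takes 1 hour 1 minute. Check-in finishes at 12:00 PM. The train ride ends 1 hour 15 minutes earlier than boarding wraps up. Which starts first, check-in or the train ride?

Check-in starts at 12:00 PM − 61 min = 10:59 AM.
The train ride starts at 10:59 AM + 61 min = 12:00 PM.
Check-in starts at 10:59 AM and the train ride starts at 12:00 PM, so check-in is first.

check-in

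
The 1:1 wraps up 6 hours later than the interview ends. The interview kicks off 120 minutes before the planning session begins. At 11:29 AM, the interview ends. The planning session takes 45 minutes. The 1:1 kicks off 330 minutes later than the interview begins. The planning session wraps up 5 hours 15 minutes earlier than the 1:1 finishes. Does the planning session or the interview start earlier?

the interview

The 1:1 ends at 11:29 AM + 360 min = 5:29 PM.
The planning session ends at 5:29 PM − 315 min = 12:14 PM.
The planning session starts at 12:14 PM − 45 min = 11:29 AM.
The interview starts at 11:29 AM − 120 min = 9:29 AM.
The planning session starts at 11:29 AM and the interview starts at 9:29 AM, so the interview is first.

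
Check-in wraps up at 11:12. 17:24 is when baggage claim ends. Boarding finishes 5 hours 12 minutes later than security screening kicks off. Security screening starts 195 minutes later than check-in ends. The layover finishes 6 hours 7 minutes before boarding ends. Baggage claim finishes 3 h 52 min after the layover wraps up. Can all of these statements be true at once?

Yes

Security screening starts at 11:12 + 195 min = 14:27.
Boarding ends at 14:27 + 312 min = 19:39.
The layover ends at 19:39 − 367 min = 13:32.
Baggage claim ends at 13:32 + 232 min = 17:24.
That matches the stated 17:24, so the schedule is consistent.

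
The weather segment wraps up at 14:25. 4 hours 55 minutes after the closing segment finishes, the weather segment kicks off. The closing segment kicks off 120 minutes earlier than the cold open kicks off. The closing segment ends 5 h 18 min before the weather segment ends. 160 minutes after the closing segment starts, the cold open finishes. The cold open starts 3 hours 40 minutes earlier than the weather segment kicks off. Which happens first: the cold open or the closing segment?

the closing segment

The closing segment ends at 14:25 − 318 min = 09:07.
The weather segment starts at 09:07 + 295 min = 14:02.
The cold open starts at 14:02 − 220 min = 10:22.
The closing segment starts at 10:22 − 120 min = 08:22.
The cold open starts at 10:22 and the closing segment starts at 08:22, so the closing segment is first.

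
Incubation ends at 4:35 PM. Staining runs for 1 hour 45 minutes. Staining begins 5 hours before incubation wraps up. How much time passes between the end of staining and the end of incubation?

Staining starts at 4:35 PM − 300 min = 11:35 AM.
Staining ends at 11:35 AM + 105 min = 1:20 PM.
From 1:20 PM to 4:35 PM is 195 minutes.

195 minutes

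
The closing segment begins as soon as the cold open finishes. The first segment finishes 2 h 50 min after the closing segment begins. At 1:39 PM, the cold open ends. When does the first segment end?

4:29 PM

The closing segment starts at 1:39 PM.
The first segment ends at 1:39 PM + 170 min = 4:29 PM.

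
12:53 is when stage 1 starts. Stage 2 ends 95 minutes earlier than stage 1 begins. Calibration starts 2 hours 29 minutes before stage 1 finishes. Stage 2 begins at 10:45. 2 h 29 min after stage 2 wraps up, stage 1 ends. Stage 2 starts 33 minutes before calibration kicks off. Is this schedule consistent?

Yes

Stage 2 ends at 12:53 − 95 min = 11:18.
Stage 1 ends at 11:18 + 149 min = 13:47.
Calibration starts at 13:47 − 149 min = 11:18.
Stage 2 starts at 11:18 − 33 min = 10:45.
That matches the stated 10:45, so the schedule is consistent.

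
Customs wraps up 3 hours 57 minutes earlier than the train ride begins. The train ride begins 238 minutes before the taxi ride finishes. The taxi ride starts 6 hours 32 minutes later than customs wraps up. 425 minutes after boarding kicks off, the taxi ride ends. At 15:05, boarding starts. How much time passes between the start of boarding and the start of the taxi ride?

The taxi ride ends at 15:05 + 425 min = 22:10.
The train ride starts at 22:10 − 238 min = 18:12.
Customs ends at 18:12 − 237 min = 14:15.
The taxi ride starts at 14:15 + 392 min = 20:47.
From 15:05 to 20:47 is 5 hours 42 minutes.

5 hours 42 minutes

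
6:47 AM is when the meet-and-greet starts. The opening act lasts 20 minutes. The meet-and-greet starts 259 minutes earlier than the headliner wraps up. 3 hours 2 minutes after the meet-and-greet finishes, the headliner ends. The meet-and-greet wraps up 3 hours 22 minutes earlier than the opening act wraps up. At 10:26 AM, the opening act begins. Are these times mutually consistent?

The opening act ends at 10:26 AM + 20 min = 10:46 AM.
The meet-and-greet ends at 10:46 AM − 202 min = 7:24 AM.
The headliner ends at 7:24 AM + 182 min = 10:26 AM.
The meet-and-greet starts at 10:26 AM − 259 min = 6:07 AM.
But the meet-and-greet is also said to start at 6:47 AM — a 40-minute conflict.

No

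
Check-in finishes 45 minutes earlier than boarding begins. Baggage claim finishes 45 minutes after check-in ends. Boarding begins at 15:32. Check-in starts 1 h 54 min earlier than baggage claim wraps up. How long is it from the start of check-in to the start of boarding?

1 hour 54 minutes

Check-in ends at 15:32 − 45 min = 14:47.
Baggage claim ends at 14:47 + 45 min = 15:32.
Check-in starts at 15:32 − 114 min = 13:38.
From 13:38 to 15:32 is 1 hour 54 minutes.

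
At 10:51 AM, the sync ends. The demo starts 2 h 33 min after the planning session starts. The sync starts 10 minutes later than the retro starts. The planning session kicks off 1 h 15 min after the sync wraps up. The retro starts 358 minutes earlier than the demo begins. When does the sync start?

8:51 AM

The planning session starts at 10:51 AM + 75 min = 12:06 PM.
The demo starts at 12:06 PM + 153 min = 2:39 PM.
The retro starts at 2:39 PM − 358 min = 8:41 AM.
The sync starts at 8:41 AM + 10 min = 8:51 AM.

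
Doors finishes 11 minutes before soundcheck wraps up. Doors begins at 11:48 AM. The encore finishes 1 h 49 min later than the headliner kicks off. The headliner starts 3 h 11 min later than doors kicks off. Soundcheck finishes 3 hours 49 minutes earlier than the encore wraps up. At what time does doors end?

The headliner starts at 11:48 AM + 191 min = 2:59 PM.
The encore ends at 2:59 PM + 109 min = 4:48 PM.
Soundcheck ends at 4:48 PM − 229 min = 12:59 PM.
Doors ends at 12:59 PM − 11 min = 12:48 PM.

12:48 PM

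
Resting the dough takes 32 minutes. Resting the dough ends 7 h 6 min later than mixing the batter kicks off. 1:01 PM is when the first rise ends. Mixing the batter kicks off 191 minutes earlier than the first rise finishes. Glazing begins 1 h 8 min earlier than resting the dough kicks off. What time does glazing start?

3:16 PM

Mixing the batter starts at 1:01 PM − 191 min = 9:50 AM.
Resting the dough ends at 9:50 AM + 426 min = 4:56 PM.
Resting the dough starts at 4:56 PM − 32 min = 4:24 PM.
Glazing starts at 4:24 PM − 68 min = 3:16 PM.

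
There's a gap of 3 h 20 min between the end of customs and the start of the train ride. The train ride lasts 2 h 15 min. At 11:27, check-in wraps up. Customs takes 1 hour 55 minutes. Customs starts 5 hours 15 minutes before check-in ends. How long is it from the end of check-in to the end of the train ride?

Customs starts at 11:27 − 315 min = 06:12.
Customs ends at 06:12 + 115 min = 08:07.
The train ride starts at 08:07 + 200 min = 11:27.
The train ride ends at 11:27 + 135 min = 13:42.
From 11:27 to 13:42 is 135 minutes.

135 minutes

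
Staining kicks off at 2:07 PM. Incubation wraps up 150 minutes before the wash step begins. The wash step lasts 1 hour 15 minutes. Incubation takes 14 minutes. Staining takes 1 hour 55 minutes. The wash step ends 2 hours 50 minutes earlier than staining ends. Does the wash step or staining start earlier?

the wash step

Staining ends at 2:07 PM + 115 min = 4:02 PM.
The wash step ends at 4:02 PM − 170 min = 1:12 PM.
The wash step starts at 1:12 PM − 75 min = 11:57 AM.
The wash step starts at 11:57 AM and staining starts at 2:07 PM, so the wash step is first.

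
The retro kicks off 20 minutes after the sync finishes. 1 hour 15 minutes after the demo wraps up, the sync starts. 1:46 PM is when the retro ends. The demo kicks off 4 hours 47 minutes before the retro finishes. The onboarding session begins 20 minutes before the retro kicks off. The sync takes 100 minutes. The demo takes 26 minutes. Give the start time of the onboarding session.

The demo starts at 1:46 PM − 287 min = 8:59 AM.
The demo ends at 8:59 AM + 26 min = 9:25 AM.
The sync starts at 9:25 AM + 75 min = 10:40 AM.
The sync ends at 10:40 AM + 100 min = 12:20 PM.
The retro starts at 12:20 PM + 20 min = 12:40 PM.
The onboarding session starts at 12:40 PM − 20 min = 12:20 PM.

12:20 PM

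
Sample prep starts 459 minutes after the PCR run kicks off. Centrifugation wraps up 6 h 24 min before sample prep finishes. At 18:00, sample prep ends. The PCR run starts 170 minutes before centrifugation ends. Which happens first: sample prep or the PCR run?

Centrifugation ends at 18:00 − 384 min = 11:36.
The PCR run starts at 11:36 − 170 min = 08:46.
Sample prep starts at 08:46 + 459 min = 16:25.
Sample prep starts at 16:25 and the PCR run starts at 08:46, so the PCR run is first.

the PCR run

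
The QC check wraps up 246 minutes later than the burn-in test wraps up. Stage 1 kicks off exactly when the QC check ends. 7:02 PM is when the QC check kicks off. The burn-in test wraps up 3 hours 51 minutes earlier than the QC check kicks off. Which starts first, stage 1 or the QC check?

the QC check

The burn-in test ends at 7:02 PM − 231 min = 3:11 PM.
The QC check ends at 3:11 PM + 246 min = 7:17 PM.
So stage 1 starts at 7:17 PM.
Stage 1 starts at 7:17 PM and the QC check starts at 7:02 PM, so the QC check is first.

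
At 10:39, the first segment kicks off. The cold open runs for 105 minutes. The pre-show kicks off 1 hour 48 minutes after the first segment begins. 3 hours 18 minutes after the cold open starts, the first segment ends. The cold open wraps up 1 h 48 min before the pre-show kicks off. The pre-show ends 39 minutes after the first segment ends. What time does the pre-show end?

The pre-show starts at 10:39 + 108 min = 12:27.
The cold open ends at 12:27 − 108 min = 10:39.
The cold open starts at 10:39 − 105 min = 08:54.
The first segment ends at 08:54 + 198 min = 12:12.
The pre-show ends at 12:12 + 39 min = 12:51.

12:51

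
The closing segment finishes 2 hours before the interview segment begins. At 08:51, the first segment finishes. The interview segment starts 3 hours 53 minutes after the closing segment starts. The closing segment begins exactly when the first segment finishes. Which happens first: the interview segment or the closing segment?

The closing segment starts at 08:51.
The interview segment starts at 08:51 + 233 min = 12:44.
The interview segment starts at 12:44 and the closing segment starts at 08:51, so the closing segment is first.

the closing segment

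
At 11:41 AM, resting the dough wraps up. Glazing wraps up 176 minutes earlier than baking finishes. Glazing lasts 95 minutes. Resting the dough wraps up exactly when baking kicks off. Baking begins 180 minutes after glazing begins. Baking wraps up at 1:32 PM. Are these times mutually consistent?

No

Glazing ends at 1:32 PM − 176 min = 10:36 AM.
Glazing starts at 10:36 AM − 95 min = 9:01 AM.
Baking starts at 9:01 AM + 180 min = 12:01 PM.
So resting the dough ends at 12:01 PM.
But resting the dough is also said to end at 11:41 AM — a 20-minute conflict.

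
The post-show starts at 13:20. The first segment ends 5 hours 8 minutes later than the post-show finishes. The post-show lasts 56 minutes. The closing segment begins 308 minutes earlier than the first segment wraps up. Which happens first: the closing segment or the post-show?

the post-show

The post-show ends at 13:20 + 56 min = 14:16.
The first segment ends at 14:16 + 308 min = 19:24.
The closing segment starts at 19:24 − 308 min = 14:16.
The closing segment starts at 14:16 and the post-show starts at 13:20, so the post-show is first.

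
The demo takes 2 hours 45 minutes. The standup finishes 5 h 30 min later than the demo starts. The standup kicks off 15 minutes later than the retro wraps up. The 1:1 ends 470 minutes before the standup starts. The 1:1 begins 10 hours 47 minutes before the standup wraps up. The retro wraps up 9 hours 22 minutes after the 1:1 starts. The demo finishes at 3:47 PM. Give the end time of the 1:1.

9:32 AM

The demo starts at 3:47 PM − 165 min = 1:02 PM.
The standup ends at 1:02 PM + 330 min = 6:32 PM.
The 1:1 starts at 6:32 PM − 647 min = 7:45 AM.
The retro ends at 7:45 AM + 562 min = 5:07 PM.
The standup starts at 5:07 PM + 15 min = 5:22 PM.
The 1:1 ends at 5:22 PM − 470 min = 9:32 AM.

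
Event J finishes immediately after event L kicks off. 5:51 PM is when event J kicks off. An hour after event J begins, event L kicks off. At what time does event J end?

Event L starts at 5:51 PM + 60 min = 6:51 PM.
So event J ends at 6:51 PM.

6:51 PM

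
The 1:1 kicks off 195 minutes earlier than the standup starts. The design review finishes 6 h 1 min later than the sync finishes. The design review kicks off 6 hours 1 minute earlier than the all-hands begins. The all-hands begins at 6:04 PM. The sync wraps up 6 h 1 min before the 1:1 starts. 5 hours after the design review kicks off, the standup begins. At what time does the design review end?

The design review starts at 6:04 PM − 361 min = 12:03 PM.
The standup starts at 12:03 PM + 300 min = 5:03 PM.
The 1:1 starts at 5:03 PM − 195 min = 1:48 PM.
The sync ends at 1:48 PM − 361 min = 7:47 AM.
The design review ends at 7:47 AM + 361 min = 1:48 PM.

1:48 PM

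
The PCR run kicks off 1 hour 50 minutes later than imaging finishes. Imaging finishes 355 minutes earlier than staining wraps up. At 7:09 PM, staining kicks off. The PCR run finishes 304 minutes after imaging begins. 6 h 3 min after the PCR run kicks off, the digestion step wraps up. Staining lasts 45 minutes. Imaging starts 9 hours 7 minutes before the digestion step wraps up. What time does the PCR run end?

Staining ends at 7:09 PM + 45 min = 7:54 PM.
Imaging ends at 7:54 PM − 355 min = 1:59 PM.
The PCR run starts at 1:59 PM + 110 min = 3:49 PM.
The digestion step ends at 3:49 PM + 363 min = 9:52 PM.
Imaging starts at 9:52 PM − 547 min = 12:45 PM.
The PCR run ends at 12:45 PM + 304 min = 5:49 PM.

5:49 PM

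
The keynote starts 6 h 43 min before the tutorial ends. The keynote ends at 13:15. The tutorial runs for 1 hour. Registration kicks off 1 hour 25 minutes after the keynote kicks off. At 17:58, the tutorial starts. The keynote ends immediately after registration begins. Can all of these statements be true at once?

The tutorial ends at 17:58 + 60 min = 18:58.
The keynote starts at 18:58 − 403 min = 12:15.
Registration starts at 12:15 + 85 min = 13:40.
So the keynote ends at 13:40.
But the keynote is also said to end at 13:15 — a 25-minute conflict.

No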